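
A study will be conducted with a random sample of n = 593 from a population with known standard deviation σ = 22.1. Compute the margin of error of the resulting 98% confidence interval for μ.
Margin of error = 2.11

Margin of error = z* · σ/√n
= 2.326 · 22.1/√593
= 2.326 · 22.1/24.3516
= 2.11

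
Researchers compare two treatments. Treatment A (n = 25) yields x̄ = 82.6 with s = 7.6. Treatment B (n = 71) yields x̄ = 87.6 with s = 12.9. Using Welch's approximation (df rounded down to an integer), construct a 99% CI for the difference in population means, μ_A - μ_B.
(-10.71, 0.71)

Difference: x̄₁ - x̄₂ = -5.00
SE = √(s₁²/n₁ + s₂²/n₂) = √(7.6²/25 + 12.9²/71) = 2.1574
df = 71.99 → 71 (Welch–Satterthwaite, rounded down)
t* = 2.647

CI: -5.00 ± 2.647 · 2.1574 = -5.00 ± 5.71 = (-10.71, 0.71)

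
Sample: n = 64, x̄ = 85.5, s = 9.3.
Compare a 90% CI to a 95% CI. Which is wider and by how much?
95% CI is wider by 0.77

df = 63
90% CI: t* = 1.669, (83.56, 87.44), width = 2 · t* · s/√n = 3.88
95% CI: t* = 1.998, (83.18, 87.82), width = 2 · t* · s/√n = 4.65

The 95% CI is wider by 4.65 - 3.88 = 0.77.
Higher confidence requires a wider interval.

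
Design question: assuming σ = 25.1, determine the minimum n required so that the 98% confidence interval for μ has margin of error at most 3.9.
n ≥ 225

For margin E ≤ 3.9:
n ≥ (z* · σ / E)²
n ≥ (2.326 · 25.1 / 3.9)²
n ≥ 224.10

Minimum n = 225 (rounding up)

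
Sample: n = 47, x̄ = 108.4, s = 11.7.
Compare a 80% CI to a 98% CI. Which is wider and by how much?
98% CI is wider by 3.79

df = 46
80% CI: t* = 1.300, (106.18, 110.62), width = 2 · t* · s/√n = 4.44
98% CI: t* = 2.410, (104.29, 112.51), width = 2 · t* · s/√n = 8.23

The 98% CI is wider by 8.23 - 4.44 = 3.79.
Higher confidence requires a wider interval.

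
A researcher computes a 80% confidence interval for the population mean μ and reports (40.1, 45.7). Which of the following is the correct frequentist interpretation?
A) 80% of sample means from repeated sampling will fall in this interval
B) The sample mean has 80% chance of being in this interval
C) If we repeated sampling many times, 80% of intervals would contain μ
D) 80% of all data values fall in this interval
C

A) Wrong — coverage applies to intervals containing μ, not to future x̄ values.
B) Wrong — x̄ is observed and sits in the interval by construction.
C) Correct — this is the frequentist long-run coverage interpretation.
D) Wrong — a CI is about the parameter μ, not individual data values.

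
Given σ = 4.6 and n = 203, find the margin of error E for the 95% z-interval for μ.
Margin of error = 0.63

Margin of error = z* · σ/√n
= 1.960 · 4.6/√203
= 1.960 · 4.6/14.2478
= 0.63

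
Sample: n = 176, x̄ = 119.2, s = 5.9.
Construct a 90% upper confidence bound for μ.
μ ≤ 119.77

Upper bound (one-sided):
t* = 1.286 (one-sided for 90%)
Upper bound = x̄ + t* · s/√n = 119.2 + 1.286 · 5.9/√176 = 119.77

We are 90% confident that μ ≤ 119.77.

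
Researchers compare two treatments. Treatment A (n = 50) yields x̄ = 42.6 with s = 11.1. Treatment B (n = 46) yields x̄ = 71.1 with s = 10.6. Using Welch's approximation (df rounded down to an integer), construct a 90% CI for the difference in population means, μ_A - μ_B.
(-32.18, -24.82)

Difference: x̄₁ - x̄₂ = -28.50
SE = √(s₁²/n₁ + s₂²/n₂) = √(11.1²/50 + 10.6²/46) = 2.2151
df = 93.86 → 93 (Welch–Satterthwaite, rounded down)
t* = 1.661

CI: -28.50 ± 1.661 · 2.2151 = -28.50 ± 3.68 = (-32.18, -24.82)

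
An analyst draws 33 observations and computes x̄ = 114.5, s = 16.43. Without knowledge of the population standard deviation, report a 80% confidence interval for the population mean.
(110.76, 118.24)

t-interval (σ unknown):
df = n - 1 = 32
t* = 1.309 for 80% confidence

Margin of error = t* · s/√n = 1.309 · 16.43/√33 = 3.74

CI: (110.76, 118.24)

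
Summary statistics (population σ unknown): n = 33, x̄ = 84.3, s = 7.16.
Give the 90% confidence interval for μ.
(82.19, 86.41)

t-interval (σ unknown):
df = n - 1 = 32
t* = 1.694 for 90% confidence

Margin of error = t* · s/√n = 1.694 · 7.16/√33 = 2.11

CI: (82.19, 86.41)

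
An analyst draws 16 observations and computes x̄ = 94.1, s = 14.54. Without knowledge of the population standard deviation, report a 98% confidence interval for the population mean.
(84.64, 103.56)

t-interval (σ unknown):
df = n - 1 = 15
t* = 2.602 for 98% confidence

Margin of error = t* · s/√n = 2.602 · 14.54/√16 = 9.46

CI: (84.64, 103.56)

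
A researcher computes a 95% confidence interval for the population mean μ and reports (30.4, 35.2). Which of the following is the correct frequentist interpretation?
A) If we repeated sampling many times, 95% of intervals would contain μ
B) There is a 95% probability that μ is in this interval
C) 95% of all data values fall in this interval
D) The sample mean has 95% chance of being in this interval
A

A) Correct — this is the frequentist long-run coverage interpretation.
B) Wrong — μ is fixed; the randomness lives in the interval, not in μ.
C) Wrong — a CI is about the parameter μ, not individual data values.
D) Wrong — x̄ is observed and sits in the interval by construction.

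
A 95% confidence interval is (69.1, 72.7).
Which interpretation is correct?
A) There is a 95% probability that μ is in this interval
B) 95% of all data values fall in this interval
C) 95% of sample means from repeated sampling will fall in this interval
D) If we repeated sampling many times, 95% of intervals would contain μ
D

A) Wrong — μ is fixed; the randomness lives in the interval, not in μ.
B) Wrong — a CI is about the parameter μ, not individual data values.
C) Wrong — coverage applies to intervals containing μ, not to future x̄ values.
D) Correct — this is the frequentist long-run coverage interpretation.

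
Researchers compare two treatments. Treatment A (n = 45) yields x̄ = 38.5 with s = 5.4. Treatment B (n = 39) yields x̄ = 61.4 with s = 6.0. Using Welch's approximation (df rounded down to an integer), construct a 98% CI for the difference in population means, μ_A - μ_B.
(-25.88, -19.92)

Difference: x̄₁ - x̄₂ = -22.90
SE = √(s₁²/n₁ + s₂²/n₂) = √(5.4²/45 + 6.0²/39) = 1.2534
df = 77.22 → 77 (Welch–Satterthwaite, rounded down)
t* = 2.376

CI: -22.90 ± 2.376 · 1.2534 = -22.90 ± 2.98 = (-25.88, -19.92)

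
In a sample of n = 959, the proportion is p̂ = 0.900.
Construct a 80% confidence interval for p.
(0.888, 0.912)

Proportion CI:
SE = √(p̂(1-p̂)/n) = √(0.900 · 0.100 / 959) = 0.00969

z* = 1.282
Margin = z* · SE = 1.282 · 0.00969 = 0.0124

CI: 0.900 ± 0.0124 = (0.888, 0.912)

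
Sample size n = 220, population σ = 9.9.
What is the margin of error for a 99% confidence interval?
Margin of error = 1.72

Margin of error = z* · σ/√n
= 2.576 · 9.9/√220
= 2.576 · 9.9/14.8324
= 1.72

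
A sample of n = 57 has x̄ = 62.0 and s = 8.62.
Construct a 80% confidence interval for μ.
(60.52, 63.48)

t-interval (σ unknown):
df = n - 1 = 56
t* = 1.297 for 80% confidence

Margin of error = t* · s/√n = 1.297 · 8.62/√57 = 1.48

CI: (60.52, 63.48)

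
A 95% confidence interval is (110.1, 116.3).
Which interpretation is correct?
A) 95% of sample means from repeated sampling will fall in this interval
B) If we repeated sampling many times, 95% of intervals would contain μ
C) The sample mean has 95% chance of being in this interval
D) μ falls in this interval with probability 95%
B

A) Wrong — coverage applies to intervals containing μ, not to future x̄ values.
B) Correct — this is the frequentist long-run coverage interpretation.
C) Wrong — x̄ is observed and sits in the interval by construction.
D) Wrong — μ is fixed; the randomness lives in the interval, not in μ.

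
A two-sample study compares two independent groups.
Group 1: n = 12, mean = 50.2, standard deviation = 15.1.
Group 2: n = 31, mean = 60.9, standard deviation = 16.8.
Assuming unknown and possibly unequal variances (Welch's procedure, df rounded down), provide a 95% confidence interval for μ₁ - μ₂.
(-21.70, 0.30)

Difference: x̄₁ - x̄₂ = -10.70
SE = √(s₁²/n₁ + s₂²/n₂) = √(15.1²/12 + 16.8²/31) = 5.3014
df = 22.20 → 22 (Welch–Satterthwaite, rounded down)
t* = 2.074

CI: -10.70 ± 2.074 · 5.3014 = -10.70 ± 11.00 = (-21.70, 0.30)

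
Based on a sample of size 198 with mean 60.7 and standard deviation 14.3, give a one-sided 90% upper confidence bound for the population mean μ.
μ ≤ 62.01

Upper bound (one-sided):
t* = 1.286 (one-sided for 90%)
Upper bound = x̄ + t* · s/√n = 60.7 + 1.286 · 14.3/√198 = 62.01

We are 90% confident that μ ≤ 62.01.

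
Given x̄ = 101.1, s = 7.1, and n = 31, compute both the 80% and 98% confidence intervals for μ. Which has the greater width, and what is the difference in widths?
98% CI is wider by 2.93

df = 30
80% CI: t* = 1.310, (99.43, 102.77), width = 2 · t* · s/√n = 3.34
98% CI: t* = 2.457, (97.97, 104.23), width = 2 · t* · s/√n = 6.27

The 98% CI is wider by 6.27 - 3.34 = 2.93.
Higher confidence requires a wider interval.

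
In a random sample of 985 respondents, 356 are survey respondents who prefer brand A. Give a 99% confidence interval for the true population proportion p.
(0.322, 0.401)

Proportion CI:
p̂ = 356/985 = 0.36142
SE = √(p̂(1-p̂)/n) = √(0.36142 · 0.63858 / 985) = 0.01531

z* = 2.576
Margin = z* · SE = 2.576 · 0.01531 = 0.0394

CI: 0.36142 ± 0.0394 = (0.322, 0.401)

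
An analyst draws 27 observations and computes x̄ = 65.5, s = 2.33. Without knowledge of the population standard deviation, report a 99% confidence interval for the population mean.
(64.25, 66.75)

t-interval (σ unknown):
df = n - 1 = 26
t* = 2.779 for 99% confidence

Margin of error = t* · s/√n = 2.779 · 2.33/√27 = 1.25

CI: (64.25, 66.75)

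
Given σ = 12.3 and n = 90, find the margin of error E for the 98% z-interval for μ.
Margin of error = 3.02

Margin of error = z* · σ/√n
= 2.326 · 12.3/√90
= 2.326 · 12.3/9.4868
= 3.02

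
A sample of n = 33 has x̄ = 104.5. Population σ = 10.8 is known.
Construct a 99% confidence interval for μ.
(99.66, 109.34)

z-interval (σ known):
z* = 2.576 for 99% confidence

Margin of error = z* · σ/√n = 2.576 · 10.8/√33 = 4.84

CI: (104.5 - 4.84, 104.5 + 4.84) = (99.66, 109.34)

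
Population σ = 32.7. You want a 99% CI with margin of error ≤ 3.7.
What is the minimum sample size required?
n ≥ 519

For margin E ≤ 3.7:
n ≥ (z* · σ / E)²
n ≥ (2.576 · 32.7 / 3.7)²
n ≥ 518.30

Minimum n = 519 (rounding up)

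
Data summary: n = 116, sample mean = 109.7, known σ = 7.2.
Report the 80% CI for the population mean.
(108.84, 110.56)

z-interval (σ known):
z* = 1.282 for 80% confidence

Margin of error = z* · σ/√n = 1.282 · 7.2/√116 = 0.86

CI: (109.7 - 0.86, 109.7 + 0.86) = (108.84, 110.56)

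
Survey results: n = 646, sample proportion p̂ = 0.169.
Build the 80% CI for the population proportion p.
(0.150, 0.188)

Proportion CI:
SE = √(p̂(1-p̂)/n) = √(0.169 · 0.831 / 646) = 0.01474

z* = 1.282
Margin = z* · SE = 1.282 · 0.01474 = 0.0189

CI: 0.169 ± 0.0189 = (0.150, 0.188)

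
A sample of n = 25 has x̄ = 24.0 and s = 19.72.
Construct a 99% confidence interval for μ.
(12.97, 35.03)

t-interval (σ unknown):
df = n - 1 = 24
t* = 2.797 for 99% confidence

Margin of error = t* · s/√n = 2.797 · 19.72/√25 = 11.03

CI: (12.97, 35.03)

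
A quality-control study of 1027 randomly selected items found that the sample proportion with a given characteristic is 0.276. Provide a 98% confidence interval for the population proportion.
(0.244, 0.308)

Proportion CI:
SE = √(p̂(1-p̂)/n) = √(0.276 · 0.724 / 1027) = 0.01395

z* = 2.326
Margin = z* · SE = 2.326 · 0.01395 = 0.0324

CI: 0.276 ± 0.0324 = (0.244, 0.308)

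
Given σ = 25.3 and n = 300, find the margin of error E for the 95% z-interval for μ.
Margin of error = 2.86

Margin of error = z* · σ/√n
= 1.960 · 25.3/√300
= 1.960 · 25.3/17.3205
= 2.86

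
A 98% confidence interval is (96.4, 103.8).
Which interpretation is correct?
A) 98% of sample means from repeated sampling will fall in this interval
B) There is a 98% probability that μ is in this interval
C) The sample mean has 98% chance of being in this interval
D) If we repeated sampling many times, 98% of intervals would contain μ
D

A) Wrong — coverage applies to intervals containing μ, not to future x̄ values.
B) Wrong — μ is fixed; the randomness lives in the interval, not in μ.
C) Wrong — x̄ is observed and sits in the interval by construction.
D) Correct — this is the frequentist long-run coverage interpretation.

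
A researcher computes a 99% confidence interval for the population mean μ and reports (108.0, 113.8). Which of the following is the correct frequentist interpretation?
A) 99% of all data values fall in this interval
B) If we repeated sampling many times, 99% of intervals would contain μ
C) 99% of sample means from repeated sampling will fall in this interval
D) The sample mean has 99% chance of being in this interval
B

A) Wrong — a CI is about the parameter μ, not individual data values.
B) Correct — this is the frequentist long-run coverage interpretation.
C) Wrong — coverage applies to intervals containing μ, not to future x̄ values.
D) Wrong — x̄ is observed and sits in the interval by construction.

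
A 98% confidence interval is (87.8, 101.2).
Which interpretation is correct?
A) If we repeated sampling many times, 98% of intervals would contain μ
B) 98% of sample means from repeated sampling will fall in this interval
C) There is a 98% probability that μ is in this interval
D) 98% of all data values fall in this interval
A

A) Correct — this is the frequentist long-run coverage interpretation.
B) Wrong — coverage applies to intervals containing μ, not to future x̄ values.
C) Wrong — μ is fixed; the randomness lives in the interval, not in μ.
D) Wrong — a CI is about the parameter μ, not individual data values.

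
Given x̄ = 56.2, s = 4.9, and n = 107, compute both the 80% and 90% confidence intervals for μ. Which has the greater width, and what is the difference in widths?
90% CI is wider by 0.35

df = 106
80% CI: t* = 1.290, (55.59, 56.81), width = 2 · t* · s/√n = 1.22
90% CI: t* = 1.659, (55.41, 56.99), width = 2 · t* · s/√n = 1.57

The 90% CI is wider by 1.57 - 1.22 = 0.35.
Higher confidence requires a wider interval.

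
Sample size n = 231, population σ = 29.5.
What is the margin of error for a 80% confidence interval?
Margin of error = 2.49

Margin of error = z* · σ/√n
= 1.282 · 29.5/√231
= 1.282 · 29.5/15.1987
= 2.49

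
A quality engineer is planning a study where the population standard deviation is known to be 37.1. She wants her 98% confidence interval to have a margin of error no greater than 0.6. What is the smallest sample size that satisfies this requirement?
n ≥ 20686

For margin E ≤ 0.6:
n ≥ (z* · σ / E)²
n ≥ (2.326 · 37.1 / 0.6)²
n ≥ 20685.44

Minimum n = 20686 (rounding up)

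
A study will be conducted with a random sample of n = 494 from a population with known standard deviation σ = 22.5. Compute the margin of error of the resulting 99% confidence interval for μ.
Margin of error = 2.61

Margin of error = z* · σ/√n
= 2.576 · 22.5/√494
= 2.576 · 22.5/22.2261
= 2.61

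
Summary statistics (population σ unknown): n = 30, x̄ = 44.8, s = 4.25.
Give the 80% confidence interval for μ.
(43.78, 45.82)

t-interval (σ unknown):
df = n - 1 = 29
t* = 1.311 for 80% confidence

Margin of error = t* · s/√n = 1.311 · 4.25/√30 = 1.02

CI: (43.78, 45.82)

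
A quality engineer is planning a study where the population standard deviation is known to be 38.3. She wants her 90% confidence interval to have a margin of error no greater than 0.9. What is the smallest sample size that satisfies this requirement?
n ≥ 4901

For margin E ≤ 0.9:
n ≥ (z* · σ / E)²
n ≥ (1.645 · 38.3 / 0.9)²
n ≥ 4900.54

Minimum n = 4901 (rounding up)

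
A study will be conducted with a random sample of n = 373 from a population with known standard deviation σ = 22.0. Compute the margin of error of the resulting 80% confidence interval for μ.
Margin of error = 1.46

Margin of error = z* · σ/√n
= 1.282 · 22.0/√373
= 1.282 · 22.0/19.3132
= 1.46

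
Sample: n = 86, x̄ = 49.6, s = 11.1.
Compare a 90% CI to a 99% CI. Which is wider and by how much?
99% CI is wider by 2.33

df = 85
90% CI: t* = 1.663, (47.61, 51.59), width = 2 · t* · s/√n = 3.98
99% CI: t* = 2.635, (46.45, 52.75), width = 2 · t* · s/√n = 6.31

The 99% CI is wider by 6.31 - 3.98 = 2.33.
Higher confidence requires a wider interval.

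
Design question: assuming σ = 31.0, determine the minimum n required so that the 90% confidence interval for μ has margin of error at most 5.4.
n ≥ 90

For margin E ≤ 5.4:
n ≥ (z* · σ / E)²
n ≥ (1.645 · 31.0 / 5.4)²
n ≥ 89.18

Minimum n = 90 (rounding up)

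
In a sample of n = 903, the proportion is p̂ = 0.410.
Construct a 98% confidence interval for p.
(0.372, 0.448)

Proportion CI:
SE = √(p̂(1-p̂)/n) = √(0.410 · 0.590 / 903) = 0.01637

z* = 2.326
Margin = z* · SE = 2.326 · 0.01637 = 0.0381

CI: 0.410 ± 0.0381 = (0.372, 0.448)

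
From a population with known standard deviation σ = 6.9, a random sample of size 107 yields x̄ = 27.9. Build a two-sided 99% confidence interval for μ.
(26.18, 29.62)

z-interval (σ known):
z* = 2.576 for 99% confidence

Margin of error = z* · σ/√n = 2.576 · 6.9/√107 = 1.72

CI: (27.9 - 1.72, 27.9 + 1.72) = (26.18, 29.62)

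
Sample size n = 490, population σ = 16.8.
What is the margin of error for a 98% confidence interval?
Margin of error = 1.77

Margin of error = z* · σ/√n
= 2.326 · 16.8/√490
= 2.326 · 16.8/22.1359
= 1.77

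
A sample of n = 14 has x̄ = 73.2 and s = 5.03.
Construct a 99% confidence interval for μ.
(69.15, 77.25)

t-interval (σ unknown):
df = n - 1 = 13
t* = 3.012 for 99% confidence

Margin of error = t* · s/√n = 3.012 · 5.03/√14 = 4.05

CI: (69.15, 77.25)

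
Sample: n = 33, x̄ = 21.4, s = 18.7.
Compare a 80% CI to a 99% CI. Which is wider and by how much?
99% CI is wider by 9.31

df = 32
80% CI: t* = 1.309, (17.14, 25.66), width = 2 · t* · s/√n = 8.52
99% CI: t* = 2.738, (12.49, 30.31), width = 2 · t* · s/√n = 17.83

The 99% CI is wider by 17.83 - 8.52 = 9.31.
Higher confidence requires a wider interval.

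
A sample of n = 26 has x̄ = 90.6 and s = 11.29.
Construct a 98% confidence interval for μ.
(85.10, 96.10)

t-interval (σ unknown):
df = n - 1 = 25
t* = 2.485 for 98% confidence

Margin of error = t* · s/√n = 2.485 · 11.29/√26 = 5.50

CI: (85.10, 96.10)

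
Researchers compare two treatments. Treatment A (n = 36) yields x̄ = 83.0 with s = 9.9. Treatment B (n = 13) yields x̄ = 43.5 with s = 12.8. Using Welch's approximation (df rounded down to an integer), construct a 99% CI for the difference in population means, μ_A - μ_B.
(28.15, 50.85)

Difference: x̄₁ - x̄₂ = 39.50
SE = √(s₁²/n₁ + s₂²/n₂) = √(9.9²/36 + 12.8²/13) = 3.9148
df = 17.46 → 17 (Welch–Satterthwaite, rounded down)
t* = 2.898

CI: 39.50 ± 2.898 · 3.9148 = 39.50 ± 11.35 = (28.15, 50.85)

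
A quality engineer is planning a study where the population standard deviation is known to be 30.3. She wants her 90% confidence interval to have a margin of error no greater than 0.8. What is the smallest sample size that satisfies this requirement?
n ≥ 3882

For margin E ≤ 0.8:
n ≥ (z* · σ / E)²
n ≥ (1.645 · 30.3 / 0.8)²
n ≥ 3881.84

Minimum n = 3882 (rounding up)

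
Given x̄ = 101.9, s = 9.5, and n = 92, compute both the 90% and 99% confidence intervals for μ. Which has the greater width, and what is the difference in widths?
99% CI is wider by 1.92

df = 91
90% CI: t* = 1.662, (100.25, 103.55), width = 2 · t* · s/√n = 3.29
99% CI: t* = 2.631, (99.29, 104.51), width = 2 · t* · s/√n = 5.21

The 99% CI is wider by 5.21 - 3.29 = 1.92.
Higher confidence requires a wider interval.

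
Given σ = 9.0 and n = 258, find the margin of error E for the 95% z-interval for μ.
Margin of error = 1.10

Margin of error = z* · σ/√n
= 1.960 · 9.0/√258
= 1.960 · 9.0/16.0624
= 1.10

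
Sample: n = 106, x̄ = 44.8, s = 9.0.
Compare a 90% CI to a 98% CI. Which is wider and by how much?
98% CI is wider by 1.23

df = 105
90% CI: t* = 1.659, (43.35, 46.25), width = 2 · t* · s/√n = 2.90
98% CI: t* = 2.362, (42.74, 46.86), width = 2 · t* · s/√n = 4.13

The 98% CI is wider by 4.13 - 2.90 = 1.23.
Higher confidence requires a wider interval.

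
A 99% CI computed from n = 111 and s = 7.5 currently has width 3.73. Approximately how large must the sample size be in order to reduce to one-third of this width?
n ≈ 999

CI width ∝ 1/√n
To reduce width by factor 3, need √n to grow by 3 → need 3² = 9 times as many samples.

Current: n = 111, width = 3.73
New: n = 999, width ≈ 1.22

Width reduced by factor of 3.73/1.22 = 3.06.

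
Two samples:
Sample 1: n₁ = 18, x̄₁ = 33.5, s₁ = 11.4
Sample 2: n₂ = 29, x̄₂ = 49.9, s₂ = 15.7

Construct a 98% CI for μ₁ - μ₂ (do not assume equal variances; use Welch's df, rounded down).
(-25.98, -6.82)

Difference: x̄₁ - x̄₂ = -16.40
SE = √(s₁²/n₁ + s₂²/n₂) = √(11.4²/18 + 15.7²/29) = 3.9648
df = 43.76 → 43 (Welch–Satterthwaite, rounded down)
t* = 2.416

CI: -16.40 ± 2.416 · 3.9648 = -16.40 ± 9.58 = (-25.98, -6.82)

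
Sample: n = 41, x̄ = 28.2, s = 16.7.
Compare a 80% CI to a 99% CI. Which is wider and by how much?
99% CI is wider by 7.30

df = 40
80% CI: t* = 1.303, (24.80, 31.60), width = 2 · t* · s/√n = 6.80
99% CI: t* = 2.704, (21.15, 35.25), width = 2 · t* · s/√n = 14.10

The 99% CI is wider by 14.10 - 6.80 = 7.30.
Higher confidence requires a wider interval.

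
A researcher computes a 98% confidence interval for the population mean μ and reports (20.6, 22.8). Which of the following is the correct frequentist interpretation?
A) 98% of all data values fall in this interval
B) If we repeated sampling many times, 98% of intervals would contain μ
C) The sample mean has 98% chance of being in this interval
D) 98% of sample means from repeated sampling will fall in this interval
B

A) Wrong — a CI is about the parameter μ, not individual data values.
B) Correct — this is the frequentist long-run coverage interpretation.
C) Wrong — x̄ is observed and sits in the interval by construction.
D) Wrong — coverage applies to intervals containing μ, not to future x̄ values.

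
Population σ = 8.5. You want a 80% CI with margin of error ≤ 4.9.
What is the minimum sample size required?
n ≥ 5

For margin E ≤ 4.9:
n ≥ (z* · σ / E)²
n ≥ (1.282 · 8.5 / 4.9)²
n ≥ 4.95

Minimum n = 5 (rounding up)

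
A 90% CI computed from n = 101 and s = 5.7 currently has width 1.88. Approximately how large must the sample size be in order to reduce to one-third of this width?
n ≈ 909

CI width ∝ 1/√n
To reduce width by factor 3, need √n to grow by 3 → need 3² = 9 times as many samples.

Current: n = 101, width = 1.88
New: n = 909, width ≈ 0.62

Width reduced by factor of 1.88/0.62 = 3.03.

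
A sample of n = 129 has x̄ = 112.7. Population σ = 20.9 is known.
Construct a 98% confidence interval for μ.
(108.42, 116.98)

z-interval (σ known):
z* = 2.326 for 98% confidence

Margin of error = z* · σ/√n = 2.326 · 20.9/√129 = 4.28

CI: (112.7 - 4.28, 112.7 + 4.28) = (108.42, 116.98)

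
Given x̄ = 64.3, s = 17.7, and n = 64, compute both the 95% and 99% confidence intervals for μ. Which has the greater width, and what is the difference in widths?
99% CI is wider by 2.91

df = 63
95% CI: t* = 1.998, (59.88, 68.72), width = 2 · t* · s/√n = 8.84
99% CI: t* = 2.656, (58.42, 70.18), width = 2 · t* · s/√n = 11.75

The 99% CI is wider by 11.75 - 8.84 = 2.91.
Higher confidence requires a wider interval.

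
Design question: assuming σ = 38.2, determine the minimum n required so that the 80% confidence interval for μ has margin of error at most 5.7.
n ≥ 74

For margin E ≤ 5.7:
n ≥ (z* · σ / E)²
n ≥ (1.282 · 38.2 / 5.7)²
n ≥ 73.82

Minimum n = 74 (rounding up)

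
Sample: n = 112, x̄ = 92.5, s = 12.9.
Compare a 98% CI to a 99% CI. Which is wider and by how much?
99% CI is wider by 0.64

df = 111
98% CI: t* = 2.360, (89.62, 95.38), width = 2 · t* · s/√n = 5.75
99% CI: t* = 2.621, (89.31, 95.69), width = 2 · t* · s/√n = 6.39

The 99% CI is wider by 6.39 - 5.75 = 0.64.
Higher confidence requires a wider interval.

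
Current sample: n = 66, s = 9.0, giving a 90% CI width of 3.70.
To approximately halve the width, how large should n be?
n ≈ 264

CI width ∝ 1/√n
To reduce width by factor 2, need √n to grow by 2 → need 2² = 4 times as many samples.

Current: n = 66, width = 3.70
New: n = 264, width ≈ 1.83

Width reduced by factor of 3.70/1.83 = 2.02.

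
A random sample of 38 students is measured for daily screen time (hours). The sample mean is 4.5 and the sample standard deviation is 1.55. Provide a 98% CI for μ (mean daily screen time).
(3.89, 5.11)

t-interval (σ unknown):
df = n - 1 = 37
t* = 2.431 for 98% confidence

Margin of error = t* · s/√n = 2.431 · 1.55/√38 = 0.61

CI: (3.89, 5.11)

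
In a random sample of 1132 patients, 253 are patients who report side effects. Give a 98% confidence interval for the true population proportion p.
(0.195, 0.252)

Proportion CI:
p̂ = 253/1132 = 0.22350
SE = √(p̂(1-p̂)/n) = √(0.22350 · 0.77650 / 1132) = 0.01238

z* = 2.326
Margin = z* · SE = 2.326 · 0.01238 = 0.0288

CI: 0.22350 ± 0.0288 = (0.195, 0.252)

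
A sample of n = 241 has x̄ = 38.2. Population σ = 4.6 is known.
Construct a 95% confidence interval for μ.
(37.62, 38.78)

z-interval (σ known):
z* = 1.960 for 95% confidence

Margin of error = z* · σ/√n = 1.960 · 4.6/√241 = 0.58

CI: (38.2 - 0.58, 38.2 + 0.58) = (37.62, 38.78)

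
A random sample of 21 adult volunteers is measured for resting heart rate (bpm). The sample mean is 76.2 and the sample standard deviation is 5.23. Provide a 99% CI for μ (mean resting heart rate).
(72.95, 79.45)

t-interval (σ unknown):
df = n - 1 = 20
t* = 2.845 for 99% confidence

Margin of error = t* · s/√n = 2.845 · 5.23/√21 = 3.25

CI: (72.95, 79.45)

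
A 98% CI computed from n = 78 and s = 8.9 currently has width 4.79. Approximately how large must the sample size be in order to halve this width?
n ≈ 312

CI width ∝ 1/√n
To reduce width by factor 2, need √n to grow by 2 → need 2² = 4 times as many samples.

Current: n = 78, width = 4.79
New: n = 312, width ≈ 2.36

Width reduced by factor of 4.79/2.36 = 2.03.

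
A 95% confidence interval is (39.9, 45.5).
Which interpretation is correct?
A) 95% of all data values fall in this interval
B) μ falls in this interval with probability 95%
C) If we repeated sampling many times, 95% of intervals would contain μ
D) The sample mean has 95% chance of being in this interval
C

A) Wrong — a CI is about the parameter μ, not individual data values.
B) Wrong — μ is fixed; the randomness lives in the interval, not in μ.
C) Correct — this is the frequentist long-run coverage interpretation.
D) Wrong — x̄ is observed and sits in the interval by construction.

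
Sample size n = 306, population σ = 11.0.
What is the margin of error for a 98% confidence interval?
Margin of error = 1.46

Margin of error = z* · σ/√n
= 2.326 · 11.0/√306
= 2.326 · 11.0/17.4929
= 1.46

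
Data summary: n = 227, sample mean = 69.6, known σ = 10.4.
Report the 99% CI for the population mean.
(67.82, 71.38)

z-interval (σ known):
z* = 2.576 for 99% confidence

Margin of error = z* · σ/√n = 2.576 · 10.4/√227 = 1.78

CI: (69.6 - 1.78, 69.6 + 1.78) = (67.82, 71.38)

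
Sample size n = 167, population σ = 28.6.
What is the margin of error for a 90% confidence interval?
Margin of error = 3.64

Margin of error = z* · σ/√n
= 1.645 · 28.6/√167
= 1.645 · 28.6/12.9228
= 3.64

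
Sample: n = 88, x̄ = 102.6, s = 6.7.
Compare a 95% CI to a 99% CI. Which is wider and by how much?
99% CI is wider by 0.92

df = 87
95% CI: t* = 1.988, (101.18, 104.02), width = 2 · t* · s/√n = 2.84
99% CI: t* = 2.634, (100.72, 104.48), width = 2 · t* · s/√n = 3.76

The 99% CI is wider by 3.76 - 2.84 = 0.92.
Higher confidence requires a wider interval.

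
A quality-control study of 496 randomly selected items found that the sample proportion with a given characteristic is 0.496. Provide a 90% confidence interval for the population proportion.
(0.459, 0.533)

Proportion CI:
SE = √(p̂(1-p̂)/n) = √(0.496 · 0.504 / 496) = 0.02245

z* = 1.645
Margin = z* · SE = 1.645 · 0.02245 = 0.0369

CI: 0.496 ± 0.0369 = (0.459, 0.533)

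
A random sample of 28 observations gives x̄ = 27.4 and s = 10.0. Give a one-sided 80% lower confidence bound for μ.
μ ≥ 25.78

Lower bound (one-sided):
t* = 0.855 (one-sided for 80%)
Lower bound = x̄ - t* · s/√n = 27.4 - 0.855 · 10.0/√28 = 25.78

We are 80% confident that μ ≥ 25.78.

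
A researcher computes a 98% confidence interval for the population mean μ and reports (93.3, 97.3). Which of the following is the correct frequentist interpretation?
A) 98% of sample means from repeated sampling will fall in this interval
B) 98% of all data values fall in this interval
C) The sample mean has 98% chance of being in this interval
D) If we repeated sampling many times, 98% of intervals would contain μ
D

A) Wrong — coverage applies to intervals containing μ, not to future x̄ values.
B) Wrong — a CI is about the parameter μ, not individual data values.
C) Wrong — x̄ is observed and sits in the interval by construction.
D) Correct — this is the frequentist long-run coverage interpretation.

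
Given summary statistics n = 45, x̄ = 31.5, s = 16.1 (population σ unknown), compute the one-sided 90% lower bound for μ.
μ ≥ 28.38

Lower bound (one-sided):
t* = 1.301 (one-sided for 90%)
Lower bound = x̄ - t* · s/√n = 31.5 - 1.301 · 16.1/√45 = 28.38

We are 90% confident that μ ≥ 28.38.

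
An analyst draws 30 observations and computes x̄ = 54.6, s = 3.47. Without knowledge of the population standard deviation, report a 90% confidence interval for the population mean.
(53.52, 55.68)

t-interval (σ unknown):
df = n - 1 = 29
t* = 1.699 for 90% confidence

Margin of error = t* · s/√n = 1.699 · 3.47/√30 = 1.08

CI: (53.52, 55.68)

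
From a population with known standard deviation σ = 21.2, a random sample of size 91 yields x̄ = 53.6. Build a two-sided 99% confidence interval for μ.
(47.88, 59.32)

z-interval (σ known):
z* = 2.576 for 99% confidence

Margin of error = z* · σ/√n = 2.576 · 21.2/√91 = 5.72

CI: (53.6 - 5.72, 53.6 + 5.72) = (47.88, 59.32)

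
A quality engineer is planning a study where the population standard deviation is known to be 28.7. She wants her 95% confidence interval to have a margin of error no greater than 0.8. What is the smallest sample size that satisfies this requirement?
n ≥ 4945

For margin E ≤ 0.8:
n ≥ (z* · σ / E)²
n ≥ (1.960 · 28.7 / 0.8)²
n ≥ 4944.20

Minimum n = 4945 (rounding up)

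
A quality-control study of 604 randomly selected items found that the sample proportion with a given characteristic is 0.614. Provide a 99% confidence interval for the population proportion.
(0.563, 0.665)

Proportion CI:
SE = √(p̂(1-p̂)/n) = √(0.614 · 0.386 / 604) = 0.01981

z* = 2.576
Margin = z* · SE = 2.576 · 0.01981 = 0.0510

CI: 0.614 ± 0.0510 = (0.563, 0.665)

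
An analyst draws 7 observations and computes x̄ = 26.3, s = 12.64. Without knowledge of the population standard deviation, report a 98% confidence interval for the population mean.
(11.28, 41.32)

t-interval (σ unknown):
df = n - 1 = 6
t* = 3.143 for 98% confidence

Margin of error = t* · s/√n = 3.143 · 12.64/√7 = 15.02

CI: (11.28, 41.32)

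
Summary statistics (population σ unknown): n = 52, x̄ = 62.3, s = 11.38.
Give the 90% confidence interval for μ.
(59.66, 64.94)

t-interval (σ unknown):
df = n - 1 = 51
t* = 1.675 for 90% confidence

Margin of error = t* · s/√n = 1.675 · 11.38/√52 = 2.64

CI: (59.66, 64.94)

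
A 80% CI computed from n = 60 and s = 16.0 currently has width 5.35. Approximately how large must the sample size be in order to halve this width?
n ≈ 240

CI width ∝ 1/√n
To reduce width by factor 2, need √n to grow by 2 → need 2² = 4 times as many samples.

Current: n = 60, width = 5.35
New: n = 240, width ≈ 2.65

Width reduced by factor of 5.35/2.65 = 2.02.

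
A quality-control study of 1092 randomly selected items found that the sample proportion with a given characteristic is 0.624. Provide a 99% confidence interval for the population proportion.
(0.586, 0.662)

Proportion CI:
SE = √(p̂(1-p̂)/n) = √(0.624 · 0.376 / 1092) = 0.01466

z* = 2.576
Margin = z* · SE = 2.576 · 0.01466 = 0.0378

CI: 0.624 ± 0.0378 = (0.586, 0.662)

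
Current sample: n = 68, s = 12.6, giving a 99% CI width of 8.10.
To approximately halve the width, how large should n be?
n ≈ 272

CI width ∝ 1/√n
To reduce width by factor 2, need √n to grow by 2 → need 2² = 4 times as many samples.

Current: n = 68, width = 8.10
New: n = 272, width ≈ 3.96

Width reduced by factor of 8.10/3.96 = 2.05.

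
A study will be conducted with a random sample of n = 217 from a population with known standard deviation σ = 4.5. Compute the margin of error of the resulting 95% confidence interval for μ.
Margin of error = 0.60

Margin of error = z* · σ/√n
= 1.960 · 4.5/√217
= 1.960 · 4.5/14.7309
= 0.60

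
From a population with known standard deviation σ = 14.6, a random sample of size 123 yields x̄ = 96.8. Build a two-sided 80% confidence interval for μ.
(95.11, 98.49)

z-interval (σ known):
z* = 1.282 for 80% confidence

Margin of error = z* · σ/√n = 1.282 · 14.6/√123 = 1.69

CI: (96.8 - 1.69, 96.8 + 1.69) = (95.11, 98.49)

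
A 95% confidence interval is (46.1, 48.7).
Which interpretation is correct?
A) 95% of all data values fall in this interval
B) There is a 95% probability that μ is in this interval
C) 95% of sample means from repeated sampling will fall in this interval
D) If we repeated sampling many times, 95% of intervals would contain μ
D

A) Wrong — a CI is about the parameter μ, not individual data values.
B) Wrong — μ is fixed; the randomness lives in the interval, not in μ.
C) Wrong — coverage applies to intervals containing μ, not to future x̄ values.
D) Correct — this is the frequentist long-run coverage interpretation.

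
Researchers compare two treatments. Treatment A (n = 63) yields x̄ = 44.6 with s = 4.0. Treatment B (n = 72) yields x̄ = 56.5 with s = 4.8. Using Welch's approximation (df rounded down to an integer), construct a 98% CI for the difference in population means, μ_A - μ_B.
(-13.68, -10.12)

Difference: x̄₁ - x̄₂ = -11.90
SE = √(s₁²/n₁ + s₂²/n₂) = √(4.0²/63 + 4.8²/72) = 0.7576
df = 132.70 → 132 (Welch–Satterthwaite, rounded down)
t* = 2.355

CI: -11.90 ± 2.355 · 0.7576 = -11.90 ± 1.78 = (-13.68, -10.12)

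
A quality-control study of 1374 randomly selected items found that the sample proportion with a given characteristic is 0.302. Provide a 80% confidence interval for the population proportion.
(0.286, 0.318)

Proportion CI:
SE = √(p̂(1-p̂)/n) = √(0.302 · 0.698 / 1374) = 0.01239

z* = 1.282
Margin = z* · SE = 1.282 · 0.01239 = 0.0159

CI: 0.302 ± 0.0159 = (0.286, 0.318)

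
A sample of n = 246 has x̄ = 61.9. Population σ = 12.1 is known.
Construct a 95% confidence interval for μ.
(60.39, 63.41)

z-interval (σ known):
z* = 1.960 for 95% confidence

Margin of error = z* · σ/√n = 1.960 · 12.1/√246 = 1.51

CI: (61.9 - 1.51, 61.9 + 1.51) = (60.39, 63.41)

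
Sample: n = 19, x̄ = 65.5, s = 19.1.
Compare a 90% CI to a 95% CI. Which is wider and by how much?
95% CI is wider by 3.21

df = 18
90% CI: t* = 1.734, (57.90, 73.10), width = 2 · t* · s/√n = 15.20
95% CI: t* = 2.101, (56.29, 74.71), width = 2 · t* · s/√n = 18.41

The 95% CI is wider by 18.41 - 15.20 = 3.21.
Higher confidence requires a wider interval.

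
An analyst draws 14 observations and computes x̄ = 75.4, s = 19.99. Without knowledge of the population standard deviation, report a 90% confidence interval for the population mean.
(65.94, 84.86)

t-interval (σ unknown):
df = n - 1 = 13
t* = 1.771 for 90% confidence

Margin of error = t* · s/√n = 1.771 · 19.99/√14 = 9.46

CI: (65.94, 84.86)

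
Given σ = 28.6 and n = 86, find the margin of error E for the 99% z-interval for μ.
Margin of error = 7.94

Margin of error = z* · σ/√n
= 2.576 · 28.6/√86
= 2.576 · 28.6/9.2736
= 7.94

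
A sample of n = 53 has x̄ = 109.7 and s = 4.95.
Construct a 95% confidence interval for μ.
(108.34, 111.06)

t-interval (σ unknown):
df = n - 1 = 52
t* = 2.007 for 95% confidence

Margin of error = t* · s/√n = 2.007 · 4.95/√53 = 1.36

CI: (108.34, 111.06)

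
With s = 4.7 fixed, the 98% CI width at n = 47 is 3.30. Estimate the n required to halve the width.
n ≈ 188

CI width ∝ 1/√n
To reduce width by factor 2, need √n to grow by 2 → need 2² = 4 times as many samples.

Current: n = 47, width = 3.30
New: n = 188, width ≈ 1.61

Width reduced by factor of 3.30/1.61 = 2.05.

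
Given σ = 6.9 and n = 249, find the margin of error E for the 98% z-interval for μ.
Margin of error = 1.02

Margin of error = z* · σ/√n
= 2.326 · 6.9/√249
= 2.326 · 6.9/15.7797
= 1.02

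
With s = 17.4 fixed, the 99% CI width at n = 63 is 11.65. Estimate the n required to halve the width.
n ≈ 252

CI width ∝ 1/√n
To reduce width by factor 2, need √n to grow by 2 → need 2² = 4 times as many samples.

Current: n = 63, width = 11.65
New: n = 252, width ≈ 5.69

Width reduced by factor of 11.65/5.69 = 2.05.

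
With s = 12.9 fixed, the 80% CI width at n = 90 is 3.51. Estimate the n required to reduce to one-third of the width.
n ≈ 810

CI width ∝ 1/√n
To reduce width by factor 3, need √n to grow by 3 → need 3² = 9 times as many samples.

Current: n = 90, width = 3.51
New: n = 810, width ≈ 1.16

Width reduced by factor of 3.51/1.16 = 3.03.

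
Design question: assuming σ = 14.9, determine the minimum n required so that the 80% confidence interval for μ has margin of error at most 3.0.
n ≥ 41

For margin E ≤ 3.0:
n ≥ (z* · σ / E)²
n ≥ (1.282 · 14.9 / 3.0)²
n ≥ 40.54

Minimum n = 41 (rounding up)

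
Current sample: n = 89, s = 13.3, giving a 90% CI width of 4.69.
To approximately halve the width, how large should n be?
n ≈ 356

CI width ∝ 1/√n
To reduce width by factor 2, need √n to grow by 2 → need 2² = 4 times as many samples.

Current: n = 89, width = 4.69
New: n = 356, width ≈ 2.32

Width reduced by factor of 4.69/2.32 = 2.02.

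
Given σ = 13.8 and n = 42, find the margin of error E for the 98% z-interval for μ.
Margin of error = 4.95

Margin of error = z* · σ/√n
= 2.326 · 13.8/√42
= 2.326 · 13.8/6.4807
= 4.95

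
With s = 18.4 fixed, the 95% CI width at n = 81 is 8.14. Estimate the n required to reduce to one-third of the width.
n ≈ 729

CI width ∝ 1/√n
To reduce width by factor 3, need √n to grow by 3 → need 3² = 9 times as many samples.

Current: n = 81, width = 8.14
New: n = 729, width ≈ 2.68

Width reduced by factor of 8.14/2.68 = 3.04.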